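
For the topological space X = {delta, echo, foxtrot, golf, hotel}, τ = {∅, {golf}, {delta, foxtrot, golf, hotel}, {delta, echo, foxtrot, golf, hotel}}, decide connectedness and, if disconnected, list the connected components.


(X, τ) is connected.

Find clopen sets (U ∈ τ with X ∖ U ∈ τ):
  U = ∅, X ∖ U = {delta, echo, foxtrot, golf, hotel} — both open, so U is clopen.
  U = {delta, echo, foxtrot, golf, hotel}, X ∖ U = ∅ — both open, so U is clopen.
Only trivial clopens (∅ and X) exist, so (X, τ) is connected.
Compute connected components by grouping points that agree on all clopens:
  component: {delta, echo, foxtrot, golf, hotel}


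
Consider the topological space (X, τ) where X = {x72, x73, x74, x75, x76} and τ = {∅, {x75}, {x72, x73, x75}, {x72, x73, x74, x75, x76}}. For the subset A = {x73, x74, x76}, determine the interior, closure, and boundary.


int(A) = ∅, cl(A) = {x72, x73, x74, x76}, ∂A = {x72, x73, x74, x76}.

Closed sets in (X, τ) are complements of opens:
  closed(X, τ) = {∅, {x74, x76}, {x72, x73, x74, x76}, {x72, x73, x74, x75, x76}}.
int(A) = ⋃ {U ∈ τ : U ⊆ A}. Opens contained in A: ∅.
Taking the union of these: int(A) = ∅.
cl(A) = ⋂ {C closed : A ⊆ C}. Closed sets containing A: {x72, x73, x74, x76}, {x72, x73, x74, x75, x76}.
Intersecting these: cl(A) = {x72, x73, x74, x76}.
∂A = cl(A) ∖ int(A) = {x72, x73, x74, x76} ∖ ∅ = {x72, x73, x74, x76}.


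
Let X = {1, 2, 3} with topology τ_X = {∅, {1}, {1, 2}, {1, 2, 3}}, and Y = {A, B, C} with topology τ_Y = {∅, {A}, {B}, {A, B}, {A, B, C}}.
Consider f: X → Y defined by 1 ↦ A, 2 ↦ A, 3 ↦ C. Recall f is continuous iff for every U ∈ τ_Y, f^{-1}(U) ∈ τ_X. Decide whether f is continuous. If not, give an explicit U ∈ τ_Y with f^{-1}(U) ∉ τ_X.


f IS continuous.

Compute f^{-1}(U) for each U ∈ τ_Y:
  U = ∅: f^{-1}(U) = ∅ ∈ τ_X ✓.
  U = {A}: f^{-1}(U) = {1, 2} ∈ τ_X ✓.
  U = {B}: f^{-1}(U) = ∅ ∈ τ_X ✓.
  U = {A, B}: f^{-1}(U) = {1, 2} ∈ τ_X ✓.
  U = {A, B, C}: f^{-1}(U) = {1, 2, 3} ∈ τ_X ✓.
Every preimage lies in τ_X, so f IS continuous.


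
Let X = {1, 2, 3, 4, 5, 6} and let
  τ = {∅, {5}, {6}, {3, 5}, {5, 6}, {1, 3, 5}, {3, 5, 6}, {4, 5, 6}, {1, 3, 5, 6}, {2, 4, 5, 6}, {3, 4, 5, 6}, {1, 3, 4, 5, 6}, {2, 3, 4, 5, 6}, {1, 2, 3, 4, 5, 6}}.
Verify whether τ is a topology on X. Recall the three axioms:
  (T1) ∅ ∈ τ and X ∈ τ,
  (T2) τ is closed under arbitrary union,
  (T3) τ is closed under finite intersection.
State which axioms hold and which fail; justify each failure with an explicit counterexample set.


τ IS a topology on X.

Axiom (T1): ∅ ∈ τ? Yes; X ∈ τ? Yes.
Axiom (T2/T3): check pairwise unions and intersections of members of τ.
All pairwise intersections and unions checked — each lies in τ. Therefore τ satisfies (T1), (T2), (T3): it IS a topology on X.


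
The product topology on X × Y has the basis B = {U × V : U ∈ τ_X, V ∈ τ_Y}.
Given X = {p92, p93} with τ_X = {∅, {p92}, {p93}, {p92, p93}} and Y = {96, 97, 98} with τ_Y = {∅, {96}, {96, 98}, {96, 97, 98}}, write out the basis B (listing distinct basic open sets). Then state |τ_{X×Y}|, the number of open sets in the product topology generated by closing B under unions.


Basis B = {∅ × ∅, {p92} × {96}, {p93} × {96}, {p92} × {96, 98}, {p92, p93} × {96}, {p93} × {96, 98}, {p92} × {96, 97, 98}, {p93} × {96, 97, 98}, {p92, p93} × {96, 98}, {p92, p93} × {96, 97, 98}}; |τ_{X×Y}| = 16.

Enumerate products U × V with U ∈ τ_X, V ∈ τ_Y (deduplicated):
  ∅ × ∅ = {} (∅)
  {p92} × {96} = {(p92,96)}
  {p93} × {96} = {(p93,96)}
  {p92} × {96, 98} = {(p92,96), (p92,98)}
  {p92, p93} × {96} = {(p92,96), (p93,96)}
  {p93} × {96, 98} = {(p93,96), (p93,98)}
  {p92} × {96, 97, 98} = {(p92,96), (p92,97), (p92,98)}
  {p93} × {96, 97, 98} = {(p93,96), (p93,97), (p93,98)}
  {p92, p93} × {96, 98} = {(p92,96), (p92,98), (p93,96), (p93,98)}
  {p92, p93} × {96, 97, 98} = {(p92,96), (p92,97), (p92,98), (p93,96), (p93,97), (p93,98)}
These 10 distinct sets form the basis B.
Close under arbitrary unions to get τ_{X×Y}; counting gives |τ_{X×Y}| = 16.


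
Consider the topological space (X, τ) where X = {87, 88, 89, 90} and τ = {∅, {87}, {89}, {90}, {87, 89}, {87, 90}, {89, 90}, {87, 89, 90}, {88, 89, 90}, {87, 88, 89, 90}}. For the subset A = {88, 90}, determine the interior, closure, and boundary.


int(A) = {90}, cl(A) = {88, 90}, ∂A = {88}.

Closed sets in (X, τ) are complements of opens:
  closed(X, τ) = {∅, {87}, {88}, {87, 88}, {88, 89}, {88, 90}, {87, 88, 89}, {87, 88, 90}, {88, 89, 90}, {87, 88, 89, 90}}.
int(A) = ⋃ {U ∈ τ : U ⊆ A}. Opens contained in A: ∅, {90}.
Taking the union of these: int(A) = {90}.
cl(A) = ⋂ {C closed : A ⊆ C}. Closed sets containing A: {88, 90}, {87, 88, 90}, {88, 89, 90}, {87, 88, 89, 90}.
Intersecting these: cl(A) = {88, 90}.
∂A = cl(A) ∖ int(A) = {88, 90} ∖ {90} = {88}.


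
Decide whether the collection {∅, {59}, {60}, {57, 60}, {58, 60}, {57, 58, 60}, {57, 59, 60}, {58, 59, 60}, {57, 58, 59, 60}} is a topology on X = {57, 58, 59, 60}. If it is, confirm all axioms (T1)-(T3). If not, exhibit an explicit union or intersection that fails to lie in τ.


τ is NOT a topology on X.

Axiom (T1): ∅ ∈ τ? Yes; X ∈ τ? Yes.
Axiom (T2/T3): check pairwise unions and intersections of members of τ.
Counterexample for (T2): {59} ∪ {60} = {59, 60} ∉ τ. Therefore τ is NOT a topology.


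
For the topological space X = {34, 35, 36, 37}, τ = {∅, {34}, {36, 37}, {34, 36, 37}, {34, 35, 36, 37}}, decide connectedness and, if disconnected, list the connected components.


(X, τ) is connected.

Find clopen sets (U ∈ τ with X ∖ U ∈ τ):
  U = ∅, X ∖ U = {34, 35, 36, 37} — both open, so U is clopen.
  U = {34, 35, 36, 37}, X ∖ U = ∅ — both open, so U is clopen.
Only trivial clopens (∅ and X) exist, so (X, τ) is connected.
Compute connected components by grouping points that agree on all clopens:
  component: {34, 35, 36, 37}


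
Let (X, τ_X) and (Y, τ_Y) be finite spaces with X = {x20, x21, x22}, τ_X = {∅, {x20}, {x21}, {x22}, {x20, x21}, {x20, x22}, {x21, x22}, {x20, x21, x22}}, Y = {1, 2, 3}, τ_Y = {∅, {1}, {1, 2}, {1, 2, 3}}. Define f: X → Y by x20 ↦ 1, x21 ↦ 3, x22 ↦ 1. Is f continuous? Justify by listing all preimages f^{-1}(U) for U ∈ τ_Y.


f IS continuous.

Compute f^{-1}(U) for each U ∈ τ_Y:
  U = ∅: f^{-1}(U) = ∅ ∈ τ_X ✓.
  U = {1}: f^{-1}(U) = {x20, x22} ∈ τ_X ✓.
  U = {1, 2}: f^{-1}(U) = {x20, x22} ∈ τ_X ✓.
  U = {1, 2, 3}: f^{-1}(U) = {x20, x21, x22} ∈ τ_X ✓.
Every preimage lies in τ_X, so f IS continuous.


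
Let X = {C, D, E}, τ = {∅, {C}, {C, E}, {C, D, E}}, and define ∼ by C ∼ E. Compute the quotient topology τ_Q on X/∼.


X/∼ = {[C=E], [D]}; |τ_Q| = 3.

Equivalence classes: [C=E], [D].
Quotient map π: X → X/∼ sends C ↦ [C=E], D ↦ [D], E ↦ [C=E].
For each subset V ⊆ X/∼, compute π^{-1}(V) ⊆ X and check whether π^{-1}(V) ∈ τ. V is open in τ_Q iff π^{-1}(V) ∈ τ.
  V = {}: π^{-1}(V) = ∅ ∈ τ ✓.
  V = {[C=E]}: π^{-1}(V) = {C, E} ∈ τ ✓.
  V = {[D]}: π^{-1}(V) = {D} ∉ τ ✗.
  V = {[C=E], [D]}: π^{-1}(V) = {C, D, E} ∈ τ ✓.
Open sets in the quotient: τ_Q = {{}, {[C=E]}, {[C=E], [D]}} (3 elements).


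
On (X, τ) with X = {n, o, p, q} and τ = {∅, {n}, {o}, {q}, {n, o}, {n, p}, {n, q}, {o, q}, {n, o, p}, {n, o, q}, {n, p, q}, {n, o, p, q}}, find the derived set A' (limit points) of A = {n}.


A' = {p}

For each x ∈ X, list the open sets U ∈ τ with x ∈ U, then check whether U ∩ (A ∖ {x}) ≠ ∅ for every such U.
  x = n: open {n} ∋ x has {n} ∩ (A ∖ {n}) = ∅, so x is NOT a limit point.
  x = o: open {o} ∋ x has {o} ∩ (A ∖ {o}) = ∅, so x is NOT a limit point.
  x = p: opens ∋ x are {n, p}, {n, o, p}, {n, p, q}, {n, o, p, q}; each meets A ∖ {p}, so x IS a limit point.
  x = q: open {q} ∋ x has {q} ∩ (A ∖ {q}) = ∅, so x is NOT a limit point.
Collecting: A' = {p}.


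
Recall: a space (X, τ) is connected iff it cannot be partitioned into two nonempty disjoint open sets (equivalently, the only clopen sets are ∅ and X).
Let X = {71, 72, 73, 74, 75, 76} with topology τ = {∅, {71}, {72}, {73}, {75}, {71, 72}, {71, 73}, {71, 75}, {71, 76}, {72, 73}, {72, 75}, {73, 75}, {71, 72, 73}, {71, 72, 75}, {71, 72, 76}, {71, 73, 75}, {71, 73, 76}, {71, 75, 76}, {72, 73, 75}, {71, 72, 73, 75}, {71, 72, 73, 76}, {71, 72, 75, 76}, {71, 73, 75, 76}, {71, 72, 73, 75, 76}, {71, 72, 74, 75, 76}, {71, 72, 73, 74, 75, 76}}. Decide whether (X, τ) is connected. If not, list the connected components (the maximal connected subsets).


(X, τ) is disconnected; components = [{73}, {71, 72, 74, 75, 76}].

Find clopen sets (U ∈ τ with X ∖ U ∈ τ):
  U = ∅, X ∖ U = {71, 72, 73, 74, 75, 76} — both open, so U is clopen.
  U = {73}, X ∖ U = {71, 72, 74, 75, 76} — both open, so U is clopen.
  U = {71, 72, 74, 75, 76}, X ∖ U = {73} — both open, so U is clopen.
  U = {71, 72, 73, 74, 75, 76}, X ∖ U = ∅ — both open, so U is clopen.
Nontrivial clopen(s) exist: e.g. {73}. So (X, τ) is disconnected.
Compute connected components by grouping points that agree on all clopens:
  component: {73}
  component: {71, 72, 74, 75, 76}


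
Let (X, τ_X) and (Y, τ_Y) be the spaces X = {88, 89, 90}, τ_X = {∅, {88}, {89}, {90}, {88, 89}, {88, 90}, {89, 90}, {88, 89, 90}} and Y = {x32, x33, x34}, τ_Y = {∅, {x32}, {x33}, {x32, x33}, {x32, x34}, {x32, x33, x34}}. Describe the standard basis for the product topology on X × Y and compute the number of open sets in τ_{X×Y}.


Basis B = {∅ × ∅, {88} × {x32}, {88} × {x33}, {89} × {x32}, {89} × {x33}, {90} × {x32}, {90} × {x33}, {88} × {x32, x33}, {88} × {x32, x34}, {88, 89} × {x32}, {88, 90} × {x32}, {88, 89} × {x33}, {88, 90} × {x33}, {89} × {x32, x33}, {89} × {x32, x34}, {89, 90} × {x32}, {89, 90} × {x33}, {90} × {x32, x33}, {90} × {x32, x34}, {88} × {x32, x33, x34}, {88, 89, 90} × {x32}, {88, 89, 90} × {x33}, {89} × {x32, x33, x34}, {90} × {x32, x33, x34}, {88, 89} × {x32, x33}, {88, 90} × {x32, x33}, {88, 89} × {x32, x34}, {88, 90} × {x32, x34}, {89, 90} × {x32, x33}, {89, 90} × {x32, x34}, {88, 89} × {x32, x33, x34}, {88, 90} × {x32, x33, x34}, {88, 89, 90} × {x32, x33}, {88, 89, 90} × {x32, x34}, {89, 90} × {x32, x33, x34}, {88, 89, 90} × {x32, x33, x34}}; |τ_{X×Y}| = 216.

Enumerate products U × V with U ∈ τ_X, V ∈ τ_Y (deduplicated):
  ∅ × ∅ = {} (∅)
  {88} × {x32} = {(88,x32)}
  {88} × {x33} = {(88,x33)}
  {89} × {x32} = {(89,x32)}
  {89} × {x33} = {(89,x33)}
  {90} × {x32} = {(90,x32)}
  {90} × {x33} = {(90,x33)}
  {88} × {x32, x33} = {(88,x32), (88,x33)}
  {88} × {x32, x34} = {(88,x32), (88,x34)}
  {88, 89} × {x32} = {(88,x32), (89,x32)}
  {88, 90} × {x32} = {(88,x32), (90,x32)}
  {88, 89} × {x33} = {(88,x33), (89,x33)}
  {88, 90} × {x33} = {(88,x33), (90,x33)}
  {89} × {x32, x33} = {(89,x32), (89,x33)}
  {89} × {x32, x34} = {(89,x32), (89,x34)}
  {89, 90} × {x32} = {(89,x32), (90,x32)}
  {89, 90} × {x33} = {(89,x33), (90,x33)}
  {90} × {x32, x33} = {(90,x32), (90,x33)}
  {90} × {x32, x34} = {(90,x32), (90,x34)}
  {88} × {x32, x33, x34} = {(88,x32), (88,x33), (88,x34)}
  {88, 89, 90} × {x32} = {(88,x32), (89,x32), (90,x32)}
  {88, 89, 90} × {x33} = {(88,x33), (89,x33), (90,x33)}
  {89} × {x32, x33, x34} = {(89,x32), (89,x33), (89,x34)}
  {90} × {x32, x33, x34} = {(90,x32), (90,x33), (90,x34)}
  {88, 89} × {x32, x33} = {(88,x32), (88,x33), (89,x32), (89,x33)}
  {88, 90} × {x32, x33} = {(88,x32), (88,x33), (90,x32), (90,x33)}
  {88, 89} × {x32, x34} = {(88,x32), (88,x34), (89,x32), (89,x34)}
  {88, 90} × {x32, x34} = {(88,x32), (88,x34), (90,x32), (90,x34)}
  {89, 90} × {x32, x33} = {(89,x32), (89,x33), (90,x32), (90,x33)}
  {89, 90} × {x32, x34} = {(89,x32), (89,x34), (90,x32), (90,x34)}
  {88, 89} × {x32, x33, x34} = {(88,x32), (88,x33), (88,x34), (89,x32), (89,x33), (89,x34)}
  {88, 90} × {x32, x33, x34} = {(88,x32), (88,x33), (88,x34), (90,x32), (90,x33), (90,x34)}
  {88, 89, 90} × {x32, x33} = {(88,x32), (88,x33), (89,x32), (89,x33), (90,x32), (90,x33)}
  {88, 89, 90} × {x32, x34} = {(88,x32), (88,x34), (89,x32), (89,x34), (90,x32), (90,x34)}
  {89, 90} × {x32, x33, x34} = {(89,x32), (89,x33), (89,x34), (90,x32), (90,x33), (90,x34)}
  {88, 89, 90} × {x32, x33, x34} = {(88,x32), (88,x33), (88,x34), (89,x32), (89,x33), (89,x34), (90,x32), (90,x33), (90,x34)}
These 36 distinct sets form the basis B.
Close under arbitrary unions to get τ_{X×Y}; counting gives |τ_{X×Y}| = 216.


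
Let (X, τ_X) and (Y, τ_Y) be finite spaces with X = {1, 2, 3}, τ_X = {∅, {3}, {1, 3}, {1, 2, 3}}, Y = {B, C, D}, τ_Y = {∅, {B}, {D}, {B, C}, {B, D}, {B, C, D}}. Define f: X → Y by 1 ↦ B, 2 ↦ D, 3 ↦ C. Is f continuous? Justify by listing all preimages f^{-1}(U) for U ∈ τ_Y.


f is NOT continuous.

Compute f^{-1}(U) for each U ∈ τ_Y:
  U = ∅: f^{-1}(U) = ∅ ∈ τ_X ✓.
  U = {B}: f^{-1}(U) = {1} ∉ τ_X ✗.
  U = {D}: f^{-1}(U) = {2} ∉ τ_X ✗.
  U = {B, C}: f^{-1}(U) = {1, 3} ∈ τ_X ✓.
  U = {B, D}: f^{-1}(U) = {1, 2} ∉ τ_X ✗.
  U = {B, C, D}: f^{-1}(U) = {1, 2, 3} ∈ τ_X ✓.
Found U = {B} with f^{-1}(U) = {1} not in τ_X. Therefore f is NOT continuous.


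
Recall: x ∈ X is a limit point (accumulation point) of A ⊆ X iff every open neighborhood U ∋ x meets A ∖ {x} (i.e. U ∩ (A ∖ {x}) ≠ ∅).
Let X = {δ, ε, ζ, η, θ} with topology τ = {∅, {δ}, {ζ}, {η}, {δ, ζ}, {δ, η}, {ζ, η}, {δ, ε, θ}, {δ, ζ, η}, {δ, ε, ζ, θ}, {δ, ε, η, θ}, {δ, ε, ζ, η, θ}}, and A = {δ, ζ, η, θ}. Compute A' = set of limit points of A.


A' = {ε, θ}

For each x ∈ X, list the open sets U ∈ τ with x ∈ U, then check whether U ∩ (A ∖ {x}) ≠ ∅ for every such U.
  x = δ: open {δ} ∋ x has {δ} ∩ (A ∖ {δ}) = ∅, so x is NOT a limit point.
  x = ε: opens ∋ x are {δ, ε, θ}, {δ, ε, ζ, θ}, {δ, ε, η, θ}, {δ, ε, ζ, η, θ}; each meets A ∖ {ε}, so x IS a limit point.
  x = ζ: open {ζ} ∋ x has {ζ} ∩ (A ∖ {ζ}) = ∅, so x is NOT a limit point.
  x = η: open {η} ∋ x has {η} ∩ (A ∖ {η}) = ∅, so x is NOT a limit point.
  x = θ: opens ∋ x are {δ, ε, θ}, {δ, ε, ζ, θ}, {δ, ε, η, θ}, {δ, ε, ζ, η, θ}; each meets A ∖ {θ}, so x IS a limit point.
Collecting: A' = {ε, θ}.


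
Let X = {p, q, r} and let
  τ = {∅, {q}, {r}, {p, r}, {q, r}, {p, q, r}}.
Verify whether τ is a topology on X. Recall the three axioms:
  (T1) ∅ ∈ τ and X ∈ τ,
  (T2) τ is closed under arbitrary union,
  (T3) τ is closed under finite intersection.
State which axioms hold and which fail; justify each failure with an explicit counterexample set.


τ IS a topology on X.

Axiom (T1): ∅ ∈ τ? Yes; X ∈ τ? Yes.
Axiom (T2/T3): check pairwise unions and intersections of members of τ.
All pairwise intersections and unions checked — each lies in τ. Therefore τ satisfies (T1), (T2), (T3): it IS a topology on X.


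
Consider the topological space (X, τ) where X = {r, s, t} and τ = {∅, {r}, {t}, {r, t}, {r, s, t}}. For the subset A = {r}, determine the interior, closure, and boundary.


int(A) = {r}, cl(A) = {r, s}, ∂A = {s}.

Closed sets in (X, τ) are complements of opens:
  closed(X, τ) = {∅, {s}, {r, s}, {s, t}, {r, s, t}}.
int(A) = ⋃ {U ∈ τ : U ⊆ A}. Opens contained in A: ∅, {r}.
Taking the union of these: int(A) = {r}.
cl(A) = ⋂ {C closed : A ⊆ C}. Closed sets containing A: {r, s}, {r, s, t}.
Intersecting these: cl(A) = {r, s}.
∂A = cl(A) ∖ int(A) = {r, s} ∖ {r} = {s}.


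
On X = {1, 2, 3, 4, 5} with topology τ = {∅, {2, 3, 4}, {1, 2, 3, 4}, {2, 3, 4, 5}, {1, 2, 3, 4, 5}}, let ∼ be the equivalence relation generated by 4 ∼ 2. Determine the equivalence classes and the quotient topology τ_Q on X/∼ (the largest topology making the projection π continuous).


X/∼ = {[1], [2=4], [3], [5]}; |τ_Q| = 5.

Equivalence classes: [1], [2=4], [3], [5].
Quotient map π: X → X/∼ sends 1 ↦ [1], 2 ↦ [2=4], 3 ↦ [3], 4 ↦ [2=4], 5 ↦ [5].
For each subset V ⊆ X/∼, compute π^{-1}(V) ⊆ X and check whether π^{-1}(V) ∈ τ. V is open in τ_Q iff π^{-1}(V) ∈ τ.
  V = {}: π^{-1}(V) = ∅ ∈ τ ✓.
  V = {[1]}: π^{-1}(V) = {1} ∉ τ ✗.
  V = {[2=4]}: π^{-1}(V) = {2, 4} ∉ τ ✗.
  V = {[1], [2=4]}: π^{-1}(V) = {1, 2, 4} ∉ τ ✗.
  V = {[3]}: π^{-1}(V) = {3} ∉ τ ✗.
  V = {[1], [3]}: π^{-1}(V) = {1, 3} ∉ τ ✗.
  V = {[2=4], [3]}: π^{-1}(V) = {2, 3, 4} ∈ τ ✓.
  V = {[1], [2=4], [3]}: π^{-1}(V) = {1, 2, 3, 4} ∈ τ ✓.
  V = {[5]}: π^{-1}(V) = {5} ∉ τ ✗.
  V = {[1], [5]}: π^{-1}(V) = {1, 5} ∉ τ ✗.
  V = {[2=4], [5]}: π^{-1}(V) = {2, 4, 5} ∉ τ ✗.
  V = {[1], [2=4], [5]}: π^{-1}(V) = {1, 2, 4, 5} ∉ τ ✗.
  V = {[3], [5]}: π^{-1}(V) = {3, 5} ∉ τ ✗.
  V = {[1], [3], [5]}: π^{-1}(V) = {1, 3, 5} ∉ τ ✗.
  V = {[2=4], [3], [5]}: π^{-1}(V) = {2, 3, 4, 5} ∈ τ ✓.
  V = {[1], [2=4], [3], [5]}: π^{-1}(V) = {1, 2, 3, 4, 5} ∈ τ ✓.
Open sets in the quotient: τ_Q = {{}, {[2=4], [3]}, {[1], [2=4], [3]}, {[2=4], [3], [5]}, {[1], [2=4], [3], [5]}} (5 elements).


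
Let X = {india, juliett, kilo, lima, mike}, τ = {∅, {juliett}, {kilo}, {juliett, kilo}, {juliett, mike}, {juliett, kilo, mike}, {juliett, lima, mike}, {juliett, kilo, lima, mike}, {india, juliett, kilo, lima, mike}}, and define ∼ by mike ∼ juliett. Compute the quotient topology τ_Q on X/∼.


X/∼ = {[india], [juliett=mike], [kilo], [lima]}; |τ_Q| = 7.

Equivalence classes: [india], [juliett=mike], [kilo], [lima].
Quotient map π: X → X/∼ sends india ↦ [india], juliett ↦ [juliett=mike], kilo ↦ [kilo], lima ↦ [lima], mike ↦ [juliett=mike].
For each subset V ⊆ X/∼, compute π^{-1}(V) ⊆ X and check whether π^{-1}(V) ∈ τ. V is open in τ_Q iff π^{-1}(V) ∈ τ.
  V = {}: π^{-1}(V) = ∅ ∈ τ ✓.
  V = {[india]}: π^{-1}(V) = {india} ∉ τ ✗.
  V = {[juliett=mike]}: π^{-1}(V) = {juliett, mike} ∈ τ ✓.
  V = {[india], [juliett=mike]}: π^{-1}(V) = {india, juliett, mike} ∉ τ ✗.
  V = {[kilo]}: π^{-1}(V) = {kilo} ∈ τ ✓.
  V = {[india], [kilo]}: π^{-1}(V) = {india, kilo} ∉ τ ✗.
  V = {[juliett=mike], [kilo]}: π^{-1}(V) = {juliett, kilo, mike} ∈ τ ✓.
  V = {[india], [juliett=mike], [kilo]}: π^{-1}(V) = {india, juliett, kilo, mike} ∉ τ ✗.
  V = {[lima]}: π^{-1}(V) = {lima} ∉ τ ✗.
  V = {[india], [lima]}: π^{-1}(V) = {india, lima} ∉ τ ✗.
  V = {[juliett=mike], [lima]}: π^{-1}(V) = {juliett, lima, mike} ∈ τ ✓.
  V = {[india], [juliett=mike], [lima]}: π^{-1}(V) = {india, juliett, lima, mike} ∉ τ ✗.
  V = {[kilo], [lima]}: π^{-1}(V) = {kilo, lima} ∉ τ ✗.
  V = {[india], [kilo], [lima]}: π^{-1}(V) = {india, kilo, lima} ∉ τ ✗.
  V = {[juliett=mike], [kilo], [lima]}: π^{-1}(V) = {juliett, kilo, lima, mike} ∈ τ ✓.
  V = {[india], [juliett=mike], [kilo], [lima]}: π^{-1}(V) = {india, juliett, kilo, lima, mike} ∈ τ ✓.
Open sets in the quotient: τ_Q = {{}, {[juliett=mike]}, {[kilo]}, {[juliett=mike], [kilo]}, {[juliett=mike], [lima]}, {[juliett=mike], [kilo], [lima]}, {[india], [juliett=mike], [kilo], [lima]}} (7 elements).


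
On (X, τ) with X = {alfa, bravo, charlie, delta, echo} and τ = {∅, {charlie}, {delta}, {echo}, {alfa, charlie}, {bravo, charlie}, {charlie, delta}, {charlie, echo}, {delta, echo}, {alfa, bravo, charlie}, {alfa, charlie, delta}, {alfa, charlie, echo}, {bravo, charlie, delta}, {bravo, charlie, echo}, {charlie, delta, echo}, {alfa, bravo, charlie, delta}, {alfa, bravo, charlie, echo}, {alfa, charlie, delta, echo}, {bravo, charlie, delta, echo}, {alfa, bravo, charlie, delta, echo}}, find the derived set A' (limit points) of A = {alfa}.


A' = ∅

For each x ∈ X, list the open sets U ∈ τ with x ∈ U, then check whether U ∩ (A ∖ {x}) ≠ ∅ for every such U.
  x = alfa: open {alfa, charlie} ∋ x has {alfa, charlie} ∩ (A ∖ {alfa}) = ∅, so x is NOT a limit point.
  x = bravo: open {bravo, charlie} ∋ x has {bravo, charlie} ∩ (A ∖ {bravo}) = ∅, so x is NOT a limit point.
  x = charlie: open {charlie} ∋ x has {charlie} ∩ (A ∖ {charlie}) = ∅, so x is NOT a limit point.
  x = delta: open {delta} ∋ x has {delta} ∩ (A ∖ {delta}) = ∅, so x is NOT a limit point.
  x = echo: open {echo} ∋ x has {echo} ∩ (A ∖ {echo}) = ∅, so x is NOT a limit point.
Collecting: A' = ∅.


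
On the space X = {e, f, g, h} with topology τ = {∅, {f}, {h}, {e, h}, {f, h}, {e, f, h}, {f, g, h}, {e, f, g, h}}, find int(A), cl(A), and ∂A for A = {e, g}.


int(A) = ∅, cl(A) = {e, g}, ∂A = {e, g}.

Closed sets in (X, τ) are complements of opens:
  closed(X, τ) = {∅, {e}, {g}, {e, g}, {f, g}, {e, f, g}, {e, g, h}, {e, f, g, h}}.
int(A) = ⋃ {U ∈ τ : U ⊆ A}. Opens contained in A: ∅.
Taking the union of these: int(A) = ∅.
cl(A) = ⋂ {C closed : A ⊆ C}. Closed sets containing A: {e, g}, {e, f, g}, {e, g, h}, {e, f, g, h}.
Intersecting these: cl(A) = {e, g}.
∂A = cl(A) ∖ int(A) = {e, g} ∖ ∅ = {e, g}.


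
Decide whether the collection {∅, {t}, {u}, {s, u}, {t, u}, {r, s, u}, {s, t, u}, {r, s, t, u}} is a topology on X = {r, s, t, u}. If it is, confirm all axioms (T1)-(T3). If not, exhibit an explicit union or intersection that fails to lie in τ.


τ IS a topology on X.

Axiom (T1): ∅ ∈ τ? Yes; X ∈ τ? Yes.
Axiom (T2/T3): check pairwise unions and intersections of members of τ.
All pairwise intersections and unions checked — each lies in τ. Therefore τ satisfies (T1), (T2), (T3): it IS a topology on X.


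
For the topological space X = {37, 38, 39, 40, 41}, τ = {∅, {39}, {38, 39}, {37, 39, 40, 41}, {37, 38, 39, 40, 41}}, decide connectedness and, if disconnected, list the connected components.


(X, τ) is connected.

Find clopen sets (U ∈ τ with X ∖ U ∈ τ):
  U = ∅, X ∖ U = {37, 38, 39, 40, 41} — both open, so U is clopen.
  U = {37, 38, 39, 40, 41}, X ∖ U = ∅ — both open, so U is clopen.
Only trivial clopens (∅ and X) exist, so (X, τ) is connected.
Compute connected components by grouping points that agree on all clopens:
  component: {37, 38, 39, 40, 41}


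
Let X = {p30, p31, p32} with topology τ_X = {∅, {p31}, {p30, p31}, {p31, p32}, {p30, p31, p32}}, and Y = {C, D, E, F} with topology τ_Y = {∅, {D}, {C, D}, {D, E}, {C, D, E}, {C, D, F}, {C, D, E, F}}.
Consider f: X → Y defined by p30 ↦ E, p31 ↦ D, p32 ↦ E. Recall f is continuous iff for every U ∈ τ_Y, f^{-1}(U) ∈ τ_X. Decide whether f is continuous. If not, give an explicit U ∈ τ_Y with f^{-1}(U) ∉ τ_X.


f IS continuous.

Compute f^{-1}(U) for each U ∈ τ_Y:
  U = ∅: f^{-1}(U) = ∅ ∈ τ_X ✓.
  U = {D}: f^{-1}(U) = {p31} ∈ τ_X ✓.
  U = {C, D}: f^{-1}(U) = {p31} ∈ τ_X ✓.
  U = {D, E}: f^{-1}(U) = {p30, p31, p32} ∈ τ_X ✓.
  U = {C, D, E}: f^{-1}(U) = {p30, p31, p32} ∈ τ_X ✓.
  U = {C, D, F}: f^{-1}(U) = {p31} ∈ τ_X ✓.
  U = {C, D, E, F}: f^{-1}(U) = {p30, p31, p32} ∈ τ_X ✓.
Every preimage lies in τ_X, so f IS continuous.


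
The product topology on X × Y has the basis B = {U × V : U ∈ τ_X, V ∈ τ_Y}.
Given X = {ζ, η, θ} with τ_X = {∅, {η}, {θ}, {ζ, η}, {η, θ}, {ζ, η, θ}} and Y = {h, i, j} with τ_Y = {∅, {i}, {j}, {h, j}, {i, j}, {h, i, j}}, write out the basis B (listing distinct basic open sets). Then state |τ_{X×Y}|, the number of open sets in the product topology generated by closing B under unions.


Basis B = {∅ × ∅, {η} × {i}, {η} × {j}, {θ} × {i}, {θ} × {j}, {ζ, η} × {i}, {ζ, η} × {j}, {η} × {h, j}, {η} × {i, j}, {η, θ} × {i}, {η, θ} × {j}, {θ} × {h, j}, {θ} × {i, j}, {ζ, η, θ} × {i}, {ζ, η, θ} × {j}, {η} × {h, i, j}, {θ} × {h, i, j}, {ζ, η} × {h, j}, {ζ, η} × {i, j}, {η, θ} × {h, j}, {η, θ} × {i, j}, {ζ, η} × {h, i, j}, {ζ, η, θ} × {h, j}, {ζ, η, θ} × {i, j}, {η, θ} × {h, i, j}, {ζ, η, θ} × {h, i, j}}; |τ_{X×Y}| = 108.

Enumerate products U × V with U ∈ τ_X, V ∈ τ_Y (deduplicated):
  ∅ × ∅ = {} (∅)
  {η} × {i} = {(η,i)}
  {η} × {j} = {(η,j)}
  {θ} × {i} = {(θ,i)}
  {θ} × {j} = {(θ,j)}
  {ζ, η} × {i} = {(ζ,i), (η,i)}
  {ζ, η} × {j} = {(ζ,j), (η,j)}
  {η} × {h, j} = {(η,h), (η,j)}
  {η} × {i, j} = {(η,i), (η,j)}
  {η, θ} × {i} = {(η,i), (θ,i)}
  {η, θ} × {j} = {(η,j), (θ,j)}
  {θ} × {h, j} = {(θ,h), (θ,j)}
  {θ} × {i, j} = {(θ,i), (θ,j)}
  {ζ, η, θ} × {i} = {(ζ,i), (η,i), (θ,i)}
  {ζ, η, θ} × {j} = {(ζ,j), (η,j), (θ,j)}
  {η} × {h, i, j} = {(η,h), (η,i), (η,j)}
  {θ} × {h, i, j} = {(θ,h), (θ,i), (θ,j)}
  {ζ, η} × {h, j} = {(ζ,h), (ζ,j), (η,h), (η,j)}
  {ζ, η} × {i, j} = {(ζ,i), (ζ,j), (η,i), (η,j)}
  {η, θ} × {h, j} = {(η,h), (η,j), (θ,h), (θ,j)}
  {η, θ} × {i, j} = {(η,i), (η,j), (θ,i), (θ,j)}
  {ζ, η} × {h, i, j} = {(ζ,h), (ζ,i), (ζ,j), (η,h), (η,i), (η,j)}
  {ζ, η, θ} × {h, j} = {(ζ,h), (ζ,j), (η,h), (η,j), (θ,h), (θ,j)}
  {ζ, η, θ} × {i, j} = {(ζ,i), (ζ,j), (η,i), (η,j), (θ,i), (θ,j)}
  {η, θ} × {h, i, j} = {(η,h), (η,i), (η,j), (θ,h), (θ,i), (θ,j)}
  {ζ, η, θ} × {h, i, j} = {(ζ,h), (ζ,i), (ζ,j), (η,h), (η,i), (η,j), (θ,h), (θ,i), (θ,j)}
These 26 distinct sets form the basis B.
Close under arbitrary unions to get τ_{X×Y}; counting gives |τ_{X×Y}| = 108.


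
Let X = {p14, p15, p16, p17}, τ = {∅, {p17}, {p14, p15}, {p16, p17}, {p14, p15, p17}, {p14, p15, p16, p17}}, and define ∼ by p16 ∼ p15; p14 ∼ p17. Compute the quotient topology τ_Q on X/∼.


X/∼ = {[p14=p17], [p15=p16]}; |τ_Q| = 2.

Equivalence classes: [p14=p17], [p15=p16].
Quotient map π: X → X/∼ sends p14 ↦ [p14=p17], p15 ↦ [p15=p16], p16 ↦ [p15=p16], p17 ↦ [p14=p17].
For each subset V ⊆ X/∼, compute π^{-1}(V) ⊆ X and check whether π^{-1}(V) ∈ τ. V is open in τ_Q iff π^{-1}(V) ∈ τ.
  V = {}: π^{-1}(V) = ∅ ∈ τ ✓.
  V = {[p14=p17]}: π^{-1}(V) = {p14, p17} ∉ τ ✗.
  V = {[p15=p16]}: π^{-1}(V) = {p15, p16} ∉ τ ✗.
  V = {[p14=p17], [p15=p16]}: π^{-1}(V) = {p14, p15, p16, p17} ∈ τ ✓.
Open sets in the quotient: τ_Q = {{}, {[p14=p17], [p15=p16]}} (2 elements).


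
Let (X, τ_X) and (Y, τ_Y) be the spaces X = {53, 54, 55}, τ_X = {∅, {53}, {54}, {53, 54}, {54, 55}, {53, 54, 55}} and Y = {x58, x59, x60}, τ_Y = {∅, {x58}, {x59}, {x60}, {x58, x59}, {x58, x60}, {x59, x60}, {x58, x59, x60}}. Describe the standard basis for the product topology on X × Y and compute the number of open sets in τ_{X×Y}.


Basis B = {∅ × ∅, {53} × {x58}, {53} × {x59}, {53} × {x60}, {54} × {x58}, {54} × {x59}, {54} × {x60}, {53} × {x58, x59}, {53} × {x58, x60}, {53, 54} × {x58}, {53} × {x59, x60}, {53, 54} × {x59}, {53, 54} × {x60}, {54} × {x58, x59}, {54} × {x58, x60}, {54, 55} × {x58}, {54} × {x59, x60}, {54, 55} × {x59}, {54, 55} × {x60}, {53} × {x58, x59, x60}, {53, 54, 55} × {x58}, {53, 54, 55} × {x59}, {53, 54, 55} × {x60}, {54} × {x58, x59, x60}, {53, 54} × {x58, x59}, {53, 54} × {x58, x60}, {53, 54} × {x59, x60}, {54, 55} × {x58, x59}, {54, 55} × {x58, x60}, {54, 55} × {x59, x60}, {53, 54} × {x58, x59, x60}, {53, 54, 55} × {x58, x59}, {53, 54, 55} × {x58, x60}, {53, 54, 55} × {x59, x60}, {54, 55} × {x58, x59, x60}, {53, 54, 55} × {x58, x59, x60}}; |τ_{X×Y}| = 216.

Enumerate products U × V with U ∈ τ_X, V ∈ τ_Y (deduplicated):
  ∅ × ∅ = {} (∅)
  {53} × {x58} = {(53,x58)}
  {53} × {x59} = {(53,x59)}
  {53} × {x60} = {(53,x60)}
  {54} × {x58} = {(54,x58)}
  {54} × {x59} = {(54,x59)}
  {54} × {x60} = {(54,x60)}
  {53} × {x58, x59} = {(53,x58), (53,x59)}
  {53} × {x58, x60} = {(53,x58), (53,x60)}
  {53, 54} × {x58} = {(53,x58), (54,x58)}
  {53} × {x59, x60} = {(53,x59), (53,x60)}
  {53, 54} × {x59} = {(53,x59), (54,x59)}
  {53, 54} × {x60} = {(53,x60), (54,x60)}
  {54} × {x58, x59} = {(54,x58), (54,x59)}
  {54} × {x58, x60} = {(54,x58), (54,x60)}
  {54, 55} × {x58} = {(54,x58), (55,x58)}
  {54} × {x59, x60} = {(54,x59), (54,x60)}
  {54, 55} × {x59} = {(54,x59), (55,x59)}
  {54, 55} × {x60} = {(54,x60), (55,x60)}
  {53} × {x58, x59, x60} = {(53,x58), (53,x59), (53,x60)}
  {53, 54, 55} × {x58} = {(53,x58), (54,x58), (55,x58)}
  {53, 54, 55} × {x59} = {(53,x59), (54,x59), (55,x59)}
  {53, 54, 55} × {x60} = {(53,x60), (54,x60), (55,x60)}
  {54} × {x58, x59, x60} = {(54,x58), (54,x59), (54,x60)}
  {53, 54} × {x58, x59} = {(53,x58), (53,x59), (54,x58), (54,x59)}
  {53, 54} × {x58, x60} = {(53,x58), (53,x60), (54,x58), (54,x60)}
  {53, 54} × {x59, x60} = {(53,x59), (53,x60), (54,x59), (54,x60)}
  {54, 55} × {x58, x59} = {(54,x58), (54,x59), (55,x58), (55,x59)}
  {54, 55} × {x58, x60} = {(54,x58), (54,x60), (55,x58), (55,x60)}
  {54, 55} × {x59, x60} = {(54,x59), (54,x60), (55,x59), (55,x60)}
  {53, 54} × {x58, x59, x60} = {(53,x58), (53,x59), (53,x60), (54,x58), (54,x59), (54,x60)}
  {53, 54, 55} × {x58, x59} = {(53,x58), (53,x59), (54,x58), (54,x59), (55,x58), (55,x59)}
  {53, 54, 55} × {x58, x60} = {(53,x58), (53,x60), (54,x58), (54,x60), (55,x58), (55,x60)}
  {53, 54, 55} × {x59, x60} = {(53,x59), (53,x60), (54,x59), (54,x60), (55,x59), (55,x60)}
  {54, 55} × {x58, x59, x60} = {(54,x58), (54,x59), (54,x60), (55,x58), (55,x59), (55,x60)}
  {53, 54, 55} × {x58, x59, x60} = {(53,x58), (53,x59), (53,x60), (54,x58), (54,x59), (54,x60), (55,x58), (55,x59), (55,x60)}
These 36 distinct sets form the basis B.
Close under arbitrary unions to get τ_{X×Y}; counting gives |τ_{X×Y}| = 216.


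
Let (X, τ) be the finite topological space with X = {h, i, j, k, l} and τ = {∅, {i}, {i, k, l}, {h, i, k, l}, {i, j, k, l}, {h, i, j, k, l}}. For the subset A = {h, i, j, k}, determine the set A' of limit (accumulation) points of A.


A' = {h, j, k, l}

For each x ∈ X, list the open sets U ∈ τ with x ∈ U, then check whether U ∩ (A ∖ {x}) ≠ ∅ for every such U.
  x = h: opens ∋ x are {h, i, k, l}, {h, i, j, k, l}; each meets A ∖ {h}, so x IS a limit point.
  x = i: open {i} ∋ x has {i} ∩ (A ∖ {i}) = ∅, so x is NOT a limit point.
  x = j: opens ∋ x are {i, j, k, l}, {h, i, j, k, l}; each meets A ∖ {j}, so x IS a limit point.
  x = k: opens ∋ x are {i, k, l}, {h, i, k, l}, {i, j, k, l}, {h, i, j, k, l}; each meets A ∖ {k}, so x IS a limit point.
  x = l: opens ∋ x are {i, k, l}, {h, i, k, l}, {i, j, k, l}, {h, i, j, k, l}; each meets A ∖ {l}, so x IS a limit point.
Collecting: A' = {h, j, k, l}.


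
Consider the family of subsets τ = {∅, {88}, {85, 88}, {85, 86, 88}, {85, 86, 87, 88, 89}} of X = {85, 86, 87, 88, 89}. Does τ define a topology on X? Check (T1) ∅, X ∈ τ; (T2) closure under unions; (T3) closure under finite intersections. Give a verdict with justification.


τ IS a topology on X.

Axiom (T1): ∅ ∈ τ? Yes; X ∈ τ? Yes.
Axiom (T2/T3): check pairwise unions and intersections of members of τ.
All pairwise intersections and unions checked — each lies in τ. Therefore τ satisfies (T1), (T2), (T3): it IS a topology on X.


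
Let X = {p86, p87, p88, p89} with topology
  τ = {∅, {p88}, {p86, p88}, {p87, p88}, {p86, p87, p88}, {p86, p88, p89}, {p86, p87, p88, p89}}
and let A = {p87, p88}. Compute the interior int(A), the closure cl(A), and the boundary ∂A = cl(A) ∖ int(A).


int(A) = {p87, p88}, cl(A) = {p86, p87, p88, p89}, ∂A = {p86, p89}.

Closed sets in (X, τ) are complements of opens:
  closed(X, τ) = {∅, {p87}, {p89}, {p86, p89}, {p87, p89}, {p86, p87, p89}, {p86, p87, p88, p89}}.
int(A) = ⋃ {U ∈ τ : U ⊆ A}. Opens contained in A: ∅, {p88}, {p87, p88}.
Taking the union of these: int(A) = {p87, p88}.
cl(A) = ⋂ {C closed : A ⊆ C}. Closed sets containing A: {p86, p87, p88, p89}.
Intersecting these: cl(A) = {p86, p87, p88, p89}.
∂A = cl(A) ∖ int(A) = {p86, p87, p88, p89} ∖ {p87, p88} = {p86, p89}.


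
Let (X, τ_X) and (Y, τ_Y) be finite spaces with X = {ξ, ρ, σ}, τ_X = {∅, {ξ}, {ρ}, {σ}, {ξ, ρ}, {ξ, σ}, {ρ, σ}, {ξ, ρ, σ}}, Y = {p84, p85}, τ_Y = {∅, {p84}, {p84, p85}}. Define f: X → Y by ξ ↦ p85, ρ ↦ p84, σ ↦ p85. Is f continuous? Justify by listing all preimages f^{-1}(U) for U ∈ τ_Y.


f IS continuous.

Compute f^{-1}(U) for each U ∈ τ_Y:
  U = ∅: f^{-1}(U) = ∅ ∈ τ_X ✓.
  U = {p84}: f^{-1}(U) = {ρ} ∈ τ_X ✓.
  U = {p84, p85}: f^{-1}(U) = {ξ, ρ, σ} ∈ τ_X ✓.
Every preimage lies in τ_X, so f IS continuous.


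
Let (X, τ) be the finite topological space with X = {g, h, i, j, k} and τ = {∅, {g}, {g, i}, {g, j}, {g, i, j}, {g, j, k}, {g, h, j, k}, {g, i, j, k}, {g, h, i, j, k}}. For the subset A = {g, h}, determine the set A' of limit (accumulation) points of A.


A' = {h, i, j, k}

For each x ∈ X, list the open sets U ∈ τ with x ∈ U, then check whether U ∩ (A ∖ {x}) ≠ ∅ for every such U.
  x = g: open {g} ∋ x has {g} ∩ (A ∖ {g}) = ∅, so x is NOT a limit point.
  x = h: opens ∋ x are {g, h, j, k}, {g, h, i, j, k}; each meets A ∖ {h}, so x IS a limit point.
  x = i: opens ∋ x are {g, i}, {g, i, j}, {g, i, j, k}, {g, h, i, j, k}; each meets A ∖ {i}, so x IS a limit point.
  x = j: opens ∋ x are {g, j}, {g, i, j}, {g, j, k}, {g, h, j, k}, {g, i, j, k}, {g, h, i, j, k}; each meets A ∖ {j}, so x IS a limit point.
  x = k: opens ∋ x are {g, j, k}, {g, h, j, k}, {g, i, j, k}, {g, h, i, j, k}; each meets A ∖ {k}, so x IS a limit point.
Collecting: A' = {h, i, j, k}.


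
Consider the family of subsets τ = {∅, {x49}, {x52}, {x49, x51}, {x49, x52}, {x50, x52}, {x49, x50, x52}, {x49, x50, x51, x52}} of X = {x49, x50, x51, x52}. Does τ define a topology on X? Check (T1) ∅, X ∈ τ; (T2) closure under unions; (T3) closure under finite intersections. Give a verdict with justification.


τ is NOT a topology on X.

Axiom (T1): ∅ ∈ τ? Yes; X ∈ τ? Yes.
Axiom (T2/T3): check pairwise unions and intersections of members of τ.
Counterexample for (T2): {x52} ∪ {x49, x51} = {x49, x51, x52} ∉ τ. Therefore τ is NOT a topology.


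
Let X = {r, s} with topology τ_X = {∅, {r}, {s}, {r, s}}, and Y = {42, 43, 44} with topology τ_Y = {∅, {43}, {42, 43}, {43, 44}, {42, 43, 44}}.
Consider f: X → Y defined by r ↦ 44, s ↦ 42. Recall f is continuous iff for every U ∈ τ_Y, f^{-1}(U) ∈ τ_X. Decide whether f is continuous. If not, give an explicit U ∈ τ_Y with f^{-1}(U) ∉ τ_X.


f IS continuous.

Compute f^{-1}(U) for each U ∈ τ_Y:
  U = ∅: f^{-1}(U) = ∅ ∈ τ_X ✓.
  U = {43}: f^{-1}(U) = ∅ ∈ τ_X ✓.
  U = {42, 43}: f^{-1}(U) = {s} ∈ τ_X ✓.
  U = {43, 44}: f^{-1}(U) = {r} ∈ τ_X ✓.
  U = {42, 43, 44}: f^{-1}(U) = {r, s} ∈ τ_X ✓.
Every preimage lies in τ_X, so f IS continuous.


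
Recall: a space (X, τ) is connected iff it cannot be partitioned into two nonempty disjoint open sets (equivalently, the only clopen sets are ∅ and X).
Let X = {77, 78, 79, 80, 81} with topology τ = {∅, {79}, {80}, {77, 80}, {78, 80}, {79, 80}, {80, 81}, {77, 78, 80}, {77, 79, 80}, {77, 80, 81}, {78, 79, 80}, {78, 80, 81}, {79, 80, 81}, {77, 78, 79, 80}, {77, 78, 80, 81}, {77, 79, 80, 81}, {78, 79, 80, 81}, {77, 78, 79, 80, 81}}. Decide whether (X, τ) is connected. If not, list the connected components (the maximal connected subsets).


(X, τ) is disconnected; components = [{79}, {77, 78, 80, 81}].

Find clopen sets (U ∈ τ with X ∖ U ∈ τ):
  U = ∅, X ∖ U = {77, 78, 79, 80, 81} — both open, so U is clopen.
  U = {79}, X ∖ U = {77, 78, 80, 81} — both open, so U is clopen.
  U = {77, 78, 80, 81}, X ∖ U = {79} — both open, so U is clopen.
  U = {77, 78, 79, 80, 81}, X ∖ U = ∅ — both open, so U is clopen.
Nontrivial clopen(s) exist: e.g. {77, 78, 80, 81}. So (X, τ) is disconnected.
Compute connected components by grouping points that agree on all clopens:
  component: {79}
  component: {77, 78, 80, 81}


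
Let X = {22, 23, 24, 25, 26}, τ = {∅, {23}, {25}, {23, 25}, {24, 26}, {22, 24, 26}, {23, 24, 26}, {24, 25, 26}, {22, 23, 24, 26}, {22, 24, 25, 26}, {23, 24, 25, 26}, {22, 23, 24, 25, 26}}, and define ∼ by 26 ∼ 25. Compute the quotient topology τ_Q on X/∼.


X/∼ = {[22], [23], [24], [25=26]}; |τ_Q| = 6.

Equivalence classes: [22], [23], [24], [25=26].
Quotient map π: X → X/∼ sends 22 ↦ [22], 23 ↦ [23], 24 ↦ [24], 25 ↦ [25=26], 26 ↦ [25=26].
For each subset V ⊆ X/∼, compute π^{-1}(V) ⊆ X and check whether π^{-1}(V) ∈ τ. V is open in τ_Q iff π^{-1}(V) ∈ τ.
  V = {}: π^{-1}(V) = ∅ ∈ τ ✓.
  V = {[22]}: π^{-1}(V) = {22} ∉ τ ✗.
  V = {[23]}: π^{-1}(V) = {23} ∈ τ ✓.
  V = {[22], [23]}: π^{-1}(V) = {22, 23} ∉ τ ✗.
  V = {[24]}: π^{-1}(V) = {24} ∉ τ ✗.
  V = {[22], [24]}: π^{-1}(V) = {22, 24} ∉ τ ✗.
  V = {[23], [24]}: π^{-1}(V) = {23, 24} ∉ τ ✗.
  V = {[22], [23], [24]}: π^{-1}(V) = {22, 23, 24} ∉ τ ✗.
  V = {[25=26]}: π^{-1}(V) = {25, 26} ∉ τ ✗.
  V = {[22], [25=26]}: π^{-1}(V) = {22, 25, 26} ∉ τ ✗.
  V = {[23], [25=26]}: π^{-1}(V) = {23, 25, 26} ∉ τ ✗.
  V = {[22], [23], [25=26]}: π^{-1}(V) = {22, 23, 25, 26} ∉ τ ✗.
  V = {[24], [25=26]}: π^{-1}(V) = {24, 25, 26} ∈ τ ✓.
  V = {[22], [24], [25=26]}: π^{-1}(V) = {22, 24, 25, 26} ∈ τ ✓.
  V = {[23], [24], [25=26]}: π^{-1}(V) = {23, 24, 25, 26} ∈ τ ✓.
  V = {[22], [23], [24], [25=26]}: π^{-1}(V) = {22, 23, 24, 25, 26} ∈ τ ✓.
Open sets in the quotient: τ_Q = {{}, {[23]}, {[24], [25=26]}, {[22], [24], [25=26]}, {[23], [24], [25=26]}, {[22], [23], [24], [25=26]}} (6 elements).


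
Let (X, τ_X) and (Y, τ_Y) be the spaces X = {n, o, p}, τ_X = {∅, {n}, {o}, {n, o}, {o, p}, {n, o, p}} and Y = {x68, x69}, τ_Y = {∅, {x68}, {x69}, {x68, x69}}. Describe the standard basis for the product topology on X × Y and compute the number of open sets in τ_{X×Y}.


Basis B = {∅ × ∅, {n} × {x68}, {n} × {x69}, {o} × {x68}, {o} × {x69}, {n} × {x68, x69}, {n, o} × {x68}, {n, o} × {x69}, {o} × {x68, x69}, {o, p} × {x68}, {o, p} × {x69}, {n, o, p} × {x68}, {n, o, p} × {x69}, {n, o} × {x68, x69}, {o, p} × {x68, x69}, {n, o, p} × {x68, x69}}; |τ_{X×Y}| = 36.

Enumerate products U × V with U ∈ τ_X, V ∈ τ_Y (deduplicated):
  ∅ × ∅ = {} (∅)
  {n} × {x68} = {(n,x68)}
  {n} × {x69} = {(n,x69)}
  {o} × {x68} = {(o,x68)}
  {o} × {x69} = {(o,x69)}
  {n} × {x68, x69} = {(n,x68), (n,x69)}
  {n, o} × {x68} = {(n,x68), (o,x68)}
  {n, o} × {x69} = {(n,x69), (o,x69)}
  {o} × {x68, x69} = {(o,x68), (o,x69)}
  {o, p} × {x68} = {(o,x68), (p,x68)}
  {o, p} × {x69} = {(o,x69), (p,x69)}
  {n, o, p} × {x68} = {(n,x68), (o,x68), (p,x68)}
  {n, o, p} × {x69} = {(n,x69), (o,x69), (p,x69)}
  {n, o} × {x68, x69} = {(n,x68), (n,x69), (o,x68), (o,x69)}
  {o, p} × {x68, x69} = {(o,x68), (o,x69), (p,x68), (p,x69)}
  {n, o, p} × {x68, x69} = {(n,x68), (n,x69), (o,x68), (o,x69), (p,x68), (p,x69)}
These 16 distinct sets form the basis B.
Close under arbitrary unions to get τ_{X×Y}; counting gives |τ_{X×Y}| = 36.


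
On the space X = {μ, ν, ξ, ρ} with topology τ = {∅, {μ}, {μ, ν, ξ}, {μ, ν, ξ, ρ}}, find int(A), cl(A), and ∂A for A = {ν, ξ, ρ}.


int(A) = ∅, cl(A) = {ν, ξ, ρ}, ∂A = {ν, ξ, ρ}.

Closed sets in (X, τ) are complements of opens:
  closed(X, τ) = {∅, {ρ}, {ν, ξ, ρ}, {μ, ν, ξ, ρ}}.
int(A) = ⋃ {U ∈ τ : U ⊆ A}. Opens contained in A: ∅.
Taking the union of these: int(A) = ∅.
cl(A) = ⋂ {C closed : A ⊆ C}. Closed sets containing A: {ν, ξ, ρ}, {μ, ν, ξ, ρ}.
Intersecting these: cl(A) = {ν, ξ, ρ}.
∂A = cl(A) ∖ int(A) = {ν, ξ, ρ} ∖ ∅ = {ν, ξ, ρ}.


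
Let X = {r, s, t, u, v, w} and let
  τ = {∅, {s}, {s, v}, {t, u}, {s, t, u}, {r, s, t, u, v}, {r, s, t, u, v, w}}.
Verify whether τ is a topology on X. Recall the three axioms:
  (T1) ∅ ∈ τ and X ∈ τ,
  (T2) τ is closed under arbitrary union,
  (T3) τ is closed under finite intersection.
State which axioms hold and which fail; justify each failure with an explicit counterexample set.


τ is NOT a topology on X.

Axiom (T1): ∅ ∈ τ? Yes; X ∈ τ? Yes.
Axiom (T2/T3): check pairwise unions and intersections of members of τ.
Counterexample for (T2): {s, v} ∪ {t, u} = {s, t, u, v} ∉ τ. Therefore τ is NOT a topology.
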